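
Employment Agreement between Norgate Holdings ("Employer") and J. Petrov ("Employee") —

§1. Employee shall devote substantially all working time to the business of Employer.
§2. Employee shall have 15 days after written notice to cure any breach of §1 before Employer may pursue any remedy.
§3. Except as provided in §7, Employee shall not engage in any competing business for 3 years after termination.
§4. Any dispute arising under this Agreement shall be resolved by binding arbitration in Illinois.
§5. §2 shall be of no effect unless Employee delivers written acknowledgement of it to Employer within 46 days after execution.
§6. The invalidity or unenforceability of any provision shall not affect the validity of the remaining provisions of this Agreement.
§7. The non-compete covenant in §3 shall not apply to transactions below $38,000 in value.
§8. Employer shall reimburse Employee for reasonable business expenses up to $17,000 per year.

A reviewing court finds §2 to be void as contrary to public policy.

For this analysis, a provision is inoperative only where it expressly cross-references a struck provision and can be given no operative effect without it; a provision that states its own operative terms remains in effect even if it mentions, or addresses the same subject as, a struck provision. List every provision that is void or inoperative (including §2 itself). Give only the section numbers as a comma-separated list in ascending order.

§2 is struck. §5 has no operative effect of its own apart from §2 and is therefore inoperative. Under the severability clause in §6, the remaining provisions continue in force. That leaves §1, §3, §4, §6, §7, and §8 in effect.

2, 5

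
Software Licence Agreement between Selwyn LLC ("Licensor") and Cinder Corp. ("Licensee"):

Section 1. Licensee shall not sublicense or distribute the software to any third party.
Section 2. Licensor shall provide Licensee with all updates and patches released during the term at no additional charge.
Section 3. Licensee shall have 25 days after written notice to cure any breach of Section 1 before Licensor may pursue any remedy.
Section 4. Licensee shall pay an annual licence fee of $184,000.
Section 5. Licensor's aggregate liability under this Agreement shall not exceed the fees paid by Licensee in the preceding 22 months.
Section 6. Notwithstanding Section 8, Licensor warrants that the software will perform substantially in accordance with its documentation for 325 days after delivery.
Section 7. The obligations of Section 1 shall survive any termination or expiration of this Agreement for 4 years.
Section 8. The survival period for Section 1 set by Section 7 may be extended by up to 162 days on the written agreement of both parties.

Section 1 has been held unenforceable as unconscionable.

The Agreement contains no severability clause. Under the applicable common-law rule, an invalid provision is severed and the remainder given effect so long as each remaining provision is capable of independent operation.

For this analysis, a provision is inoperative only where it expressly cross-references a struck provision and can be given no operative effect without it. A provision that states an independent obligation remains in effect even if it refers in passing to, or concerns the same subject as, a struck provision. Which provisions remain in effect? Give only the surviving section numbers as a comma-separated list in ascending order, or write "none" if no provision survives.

2, 4, 5, 6

Section 1 is struck. Section 3 operates only by reference to Section 1, so it falls with Section 1. The only function of Section 7 is the survival period for Section 1, so it cannot stand once Section 1 is removed. Section 8 does nothing except set the extension of the survival period for Section 1 by reference to Section 7; with Section 7 gone it has no independent effect and is inoperative. Section 6 mentions Section 8 but its own obligation stands independently of Section 8, so Section 6 is not affected. Under the stated default rule, only provisions that cannot operate independently fall away; the rest are enforced. Section 2, Section 4, Section 5, and Section 6 remain in effect.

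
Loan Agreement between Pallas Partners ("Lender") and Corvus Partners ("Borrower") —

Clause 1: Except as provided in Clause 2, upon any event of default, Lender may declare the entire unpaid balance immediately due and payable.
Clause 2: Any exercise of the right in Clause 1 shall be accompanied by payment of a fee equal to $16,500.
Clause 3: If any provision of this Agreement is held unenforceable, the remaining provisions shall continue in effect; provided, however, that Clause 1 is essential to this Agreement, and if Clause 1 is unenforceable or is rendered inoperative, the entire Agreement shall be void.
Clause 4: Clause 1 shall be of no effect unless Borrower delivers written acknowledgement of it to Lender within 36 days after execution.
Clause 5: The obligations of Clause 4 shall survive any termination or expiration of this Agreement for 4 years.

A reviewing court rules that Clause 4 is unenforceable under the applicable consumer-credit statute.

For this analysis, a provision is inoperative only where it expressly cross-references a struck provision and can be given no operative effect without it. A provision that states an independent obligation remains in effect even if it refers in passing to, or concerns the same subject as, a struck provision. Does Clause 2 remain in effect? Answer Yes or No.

Clause 4 is struck. Clause 5 operates only by reference to Clause 4, so it falls with Clause 4. Clause 3 makes Clause 1 an essential term, but Clause 1 is unaffected, so the severability proviso in Clause 3 preserves the remaining provisions. Clause 1, Clause 2, and Clause 3 remain in effect. Clause 2 is among the surviving provisions, so the answer is yes.

Yes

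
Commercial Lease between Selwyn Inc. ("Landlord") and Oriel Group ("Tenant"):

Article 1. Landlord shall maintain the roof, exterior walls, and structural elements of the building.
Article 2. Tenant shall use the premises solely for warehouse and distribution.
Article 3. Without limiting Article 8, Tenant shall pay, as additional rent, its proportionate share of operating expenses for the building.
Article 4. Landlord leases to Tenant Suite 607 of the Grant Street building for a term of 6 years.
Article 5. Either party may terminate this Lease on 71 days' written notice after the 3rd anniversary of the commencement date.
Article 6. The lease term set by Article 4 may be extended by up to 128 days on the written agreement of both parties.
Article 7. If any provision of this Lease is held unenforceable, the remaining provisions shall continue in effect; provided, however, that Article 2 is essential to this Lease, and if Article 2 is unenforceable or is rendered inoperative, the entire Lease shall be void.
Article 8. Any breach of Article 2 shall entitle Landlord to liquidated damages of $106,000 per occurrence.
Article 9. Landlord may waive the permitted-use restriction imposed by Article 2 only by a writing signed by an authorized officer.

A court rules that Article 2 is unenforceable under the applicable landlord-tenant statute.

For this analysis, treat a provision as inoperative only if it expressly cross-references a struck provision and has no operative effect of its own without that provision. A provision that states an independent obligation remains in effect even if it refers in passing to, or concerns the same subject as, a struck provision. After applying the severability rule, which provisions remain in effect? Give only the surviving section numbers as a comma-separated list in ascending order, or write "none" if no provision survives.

none

Article 2 is struck. Article 8 has no operative effect of its own apart from Article 2 and is therefore inoperative. Article 9 operates only by reference to Article 2, so it falls with Article 2. Article 7 makes Article 2 an essential term, and Article 2 is the provision held invalid; under Article 7, the entire Lease is therefore void. No provision of the Lease survives.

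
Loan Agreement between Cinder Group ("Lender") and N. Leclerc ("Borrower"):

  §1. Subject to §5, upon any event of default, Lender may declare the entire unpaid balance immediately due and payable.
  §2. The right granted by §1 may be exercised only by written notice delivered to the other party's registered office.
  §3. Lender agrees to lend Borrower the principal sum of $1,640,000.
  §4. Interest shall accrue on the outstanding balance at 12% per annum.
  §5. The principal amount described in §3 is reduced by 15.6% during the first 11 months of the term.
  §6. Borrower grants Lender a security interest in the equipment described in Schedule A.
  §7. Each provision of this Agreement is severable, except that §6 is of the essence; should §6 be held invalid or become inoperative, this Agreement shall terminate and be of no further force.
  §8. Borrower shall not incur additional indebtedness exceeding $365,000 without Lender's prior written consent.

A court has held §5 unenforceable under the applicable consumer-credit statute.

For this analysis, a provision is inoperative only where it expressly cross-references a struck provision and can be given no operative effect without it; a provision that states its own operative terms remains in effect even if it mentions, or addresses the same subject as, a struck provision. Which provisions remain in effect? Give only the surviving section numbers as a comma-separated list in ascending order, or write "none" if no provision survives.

§5 is struck. Although §1 refers to §5, its operative terms do not depend on §5, so it remains in effect. No other provision's operative terms depend on §5. §7 makes §6 an essential term, but §6 is unaffected, so the severability proviso in §7 preserves the remaining provisions. The provisions still in force are §1, §2, §3, §4, §6, §7, and §8.

1, 2, 3, 4, 6, 7, 8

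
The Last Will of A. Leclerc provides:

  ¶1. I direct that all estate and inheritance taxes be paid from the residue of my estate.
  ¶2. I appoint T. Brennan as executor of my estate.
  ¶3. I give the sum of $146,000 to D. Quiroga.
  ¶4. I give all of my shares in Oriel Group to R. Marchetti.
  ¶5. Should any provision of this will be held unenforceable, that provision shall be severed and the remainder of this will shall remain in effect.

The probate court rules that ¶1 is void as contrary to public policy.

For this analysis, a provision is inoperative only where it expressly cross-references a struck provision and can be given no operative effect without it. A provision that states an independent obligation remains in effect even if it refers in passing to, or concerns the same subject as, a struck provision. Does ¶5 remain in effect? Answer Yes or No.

¶1 is struck. No other provision's operative terms depend on ¶1. Under the severability clause in ¶5, the remaining provisions continue in force. The provisions still in force are ¶2, ¶3, ¶4, and ¶5. ¶5 is among the surviving provisions, so the answer is yes.

Yes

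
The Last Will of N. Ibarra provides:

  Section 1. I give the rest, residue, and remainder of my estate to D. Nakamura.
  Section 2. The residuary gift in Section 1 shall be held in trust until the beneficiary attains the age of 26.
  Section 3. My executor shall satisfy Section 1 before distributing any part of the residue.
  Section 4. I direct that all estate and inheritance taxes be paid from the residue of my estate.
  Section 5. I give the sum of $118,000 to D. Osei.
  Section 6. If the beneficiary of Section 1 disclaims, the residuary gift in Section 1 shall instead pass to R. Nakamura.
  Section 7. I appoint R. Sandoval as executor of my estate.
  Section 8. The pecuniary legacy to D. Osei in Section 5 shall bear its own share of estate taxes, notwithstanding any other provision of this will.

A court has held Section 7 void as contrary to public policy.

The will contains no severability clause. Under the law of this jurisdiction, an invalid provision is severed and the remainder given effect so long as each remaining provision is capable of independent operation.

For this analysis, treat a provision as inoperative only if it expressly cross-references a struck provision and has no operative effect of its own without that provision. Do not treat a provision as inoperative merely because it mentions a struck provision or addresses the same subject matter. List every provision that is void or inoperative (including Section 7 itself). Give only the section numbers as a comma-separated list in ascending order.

7

Section 7 is struck. Nothing else in the will is defined by reference to Section 7. With no severability clause, the stated default rule severs what cannot stand and enforces each remaining provision that can operate on its own. Section 1, Section 2, Section 3, Section 4, Section 5, Section 6, and Section 8 remain in effect.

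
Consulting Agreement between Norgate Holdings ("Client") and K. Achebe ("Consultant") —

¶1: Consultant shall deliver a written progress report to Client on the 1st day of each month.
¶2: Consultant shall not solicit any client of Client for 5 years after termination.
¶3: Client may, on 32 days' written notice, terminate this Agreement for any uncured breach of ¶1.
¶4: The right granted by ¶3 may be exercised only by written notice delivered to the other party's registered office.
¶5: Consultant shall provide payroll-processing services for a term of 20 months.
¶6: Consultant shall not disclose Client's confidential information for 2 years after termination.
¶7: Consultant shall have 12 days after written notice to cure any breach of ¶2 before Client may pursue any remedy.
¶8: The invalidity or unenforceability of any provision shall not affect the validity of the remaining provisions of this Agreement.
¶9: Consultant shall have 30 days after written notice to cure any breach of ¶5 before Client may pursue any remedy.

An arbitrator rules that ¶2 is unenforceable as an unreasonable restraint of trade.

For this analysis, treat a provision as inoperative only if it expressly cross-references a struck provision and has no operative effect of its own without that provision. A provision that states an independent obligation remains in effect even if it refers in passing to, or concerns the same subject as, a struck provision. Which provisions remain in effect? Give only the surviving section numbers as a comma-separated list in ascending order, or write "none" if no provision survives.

¶2 is struck. ¶7 merely fixes the cure period for breach of ¶2; with ¶2 gone it has nothing to operate on and falls away. ¶8 is a severability clause and preserves every provision that can still be given independent effect. The provisions still in force are ¶1, ¶3, ¶4, ¶5, ¶6, ¶8, and ¶9.

1, 3, 4, 5, 6, 8, 9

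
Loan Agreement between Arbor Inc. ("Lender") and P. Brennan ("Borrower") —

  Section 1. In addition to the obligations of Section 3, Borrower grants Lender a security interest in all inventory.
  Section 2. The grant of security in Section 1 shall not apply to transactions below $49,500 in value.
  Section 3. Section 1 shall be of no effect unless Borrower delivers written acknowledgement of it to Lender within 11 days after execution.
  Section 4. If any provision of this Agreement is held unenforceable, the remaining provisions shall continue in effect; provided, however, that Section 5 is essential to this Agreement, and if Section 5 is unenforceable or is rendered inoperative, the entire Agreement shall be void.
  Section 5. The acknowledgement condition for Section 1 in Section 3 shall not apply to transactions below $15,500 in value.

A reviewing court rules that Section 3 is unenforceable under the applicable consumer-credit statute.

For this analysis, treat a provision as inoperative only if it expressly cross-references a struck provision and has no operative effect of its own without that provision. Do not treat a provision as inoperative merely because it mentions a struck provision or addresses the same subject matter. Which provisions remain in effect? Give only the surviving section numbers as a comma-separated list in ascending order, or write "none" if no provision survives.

none

Section 3 is struck. Section 5 operates only by reference to Section 3, so it falls with Section 3. Section 4 makes Section 5 an essential term, and Section 5 has been rendered inoperative by the cascade; under Section 4, the entire Agreement is therefore void. No provision of the Agreement survives.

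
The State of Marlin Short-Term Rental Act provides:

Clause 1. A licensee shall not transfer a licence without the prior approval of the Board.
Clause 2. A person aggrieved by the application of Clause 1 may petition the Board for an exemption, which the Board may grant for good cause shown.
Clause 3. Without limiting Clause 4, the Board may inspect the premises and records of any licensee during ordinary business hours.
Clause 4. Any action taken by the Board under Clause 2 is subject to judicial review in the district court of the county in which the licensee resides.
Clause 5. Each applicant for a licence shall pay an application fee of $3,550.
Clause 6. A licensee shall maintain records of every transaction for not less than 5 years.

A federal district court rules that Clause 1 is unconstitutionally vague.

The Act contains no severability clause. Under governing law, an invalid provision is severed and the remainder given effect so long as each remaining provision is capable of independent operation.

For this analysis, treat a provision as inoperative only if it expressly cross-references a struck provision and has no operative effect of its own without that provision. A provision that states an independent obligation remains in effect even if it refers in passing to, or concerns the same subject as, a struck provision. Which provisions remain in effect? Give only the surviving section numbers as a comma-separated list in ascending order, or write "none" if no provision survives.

3, 5, 6

Clause 1 is struck. Clause 2 merely fixes the exemption procedure for Clause 1; with Clause 1 gone it has nothing to operate on and falls away. Clause 4 operates only by reference to Clause 2, so it falls with Clause 2. Clause 3 mentions Clause 4 but its own obligation stands independently of Clause 4, so Clause 3 is not affected. With no severability clause, the stated default rule severs what cannot stand and enforces each remaining provision that can operate on its own. That leaves Clause 3, Clause 5, and Clause 6 in effect.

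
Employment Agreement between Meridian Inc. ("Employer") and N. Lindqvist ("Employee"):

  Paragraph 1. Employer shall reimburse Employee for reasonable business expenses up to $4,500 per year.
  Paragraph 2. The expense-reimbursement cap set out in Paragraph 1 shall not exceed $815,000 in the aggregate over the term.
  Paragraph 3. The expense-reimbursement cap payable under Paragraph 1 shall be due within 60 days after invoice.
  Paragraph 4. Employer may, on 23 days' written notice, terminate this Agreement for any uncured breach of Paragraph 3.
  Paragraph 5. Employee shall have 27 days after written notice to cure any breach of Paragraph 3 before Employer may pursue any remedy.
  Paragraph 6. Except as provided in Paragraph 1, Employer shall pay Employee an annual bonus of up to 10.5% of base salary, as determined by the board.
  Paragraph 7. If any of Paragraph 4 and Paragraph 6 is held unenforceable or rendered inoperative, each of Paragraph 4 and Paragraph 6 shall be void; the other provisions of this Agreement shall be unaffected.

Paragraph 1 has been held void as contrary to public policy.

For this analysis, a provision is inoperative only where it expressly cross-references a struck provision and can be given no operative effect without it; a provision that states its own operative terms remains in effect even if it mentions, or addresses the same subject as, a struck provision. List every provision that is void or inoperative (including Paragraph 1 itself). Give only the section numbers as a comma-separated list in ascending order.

Paragraph 1 is struck. The whole of Paragraph 2 is the aggregate cap on the expense-reimbursement cap, defined by reference to Paragraph 1, so Paragraph 2 cannot stand once Paragraph 1 is removed. The whole of Paragraph 3 is the payment deadline for the expense-reimbursement cap, defined by reference to Paragraph 1, so Paragraph 3 cannot stand once Paragraph 1 is removed. The only function of Paragraph 4 is the termination right for breach of Paragraph 3, so it cannot stand once Paragraph 3 is removed. Paragraph 5 operates only by reference to Paragraph 3, so it falls with Paragraph 3. Paragraph 7 declares Paragraph 4 and Paragraph 6 mutually dependent; since one of them has fallen, all of them are of no effect. That brings down Paragraph 6 as well. The remainder continues in force under Paragraph 7. Only Paragraph 7 remains in effect.

1, 2, 3, 4, 5, 6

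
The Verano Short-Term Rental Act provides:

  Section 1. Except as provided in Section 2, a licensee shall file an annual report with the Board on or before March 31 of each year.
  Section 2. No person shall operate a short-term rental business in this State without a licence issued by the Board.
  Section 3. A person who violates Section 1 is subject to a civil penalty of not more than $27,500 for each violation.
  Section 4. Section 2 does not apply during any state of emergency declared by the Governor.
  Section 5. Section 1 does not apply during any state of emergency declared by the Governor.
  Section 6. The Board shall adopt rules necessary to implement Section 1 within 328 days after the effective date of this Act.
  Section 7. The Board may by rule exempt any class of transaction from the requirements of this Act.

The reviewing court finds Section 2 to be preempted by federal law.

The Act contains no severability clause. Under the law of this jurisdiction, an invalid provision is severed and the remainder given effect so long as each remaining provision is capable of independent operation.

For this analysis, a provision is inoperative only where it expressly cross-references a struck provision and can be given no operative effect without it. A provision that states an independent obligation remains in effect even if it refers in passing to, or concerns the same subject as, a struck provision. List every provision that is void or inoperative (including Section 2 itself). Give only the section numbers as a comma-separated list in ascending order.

Section 2 is struck. The only function of Section 4 is the emergency suspension of Section 2, so it cannot stand once Section 2 is removed. Although Section 1 refers to Section 2, its operative terms do not depend on Section 2, so it remains in effect. With no severability clause, the stated default rule severs what cannot stand and enforces each remaining provision that can operate on its own. Section 1, Section 3, Section 5, Section 6, and Section 7 remain in effect.

2, 4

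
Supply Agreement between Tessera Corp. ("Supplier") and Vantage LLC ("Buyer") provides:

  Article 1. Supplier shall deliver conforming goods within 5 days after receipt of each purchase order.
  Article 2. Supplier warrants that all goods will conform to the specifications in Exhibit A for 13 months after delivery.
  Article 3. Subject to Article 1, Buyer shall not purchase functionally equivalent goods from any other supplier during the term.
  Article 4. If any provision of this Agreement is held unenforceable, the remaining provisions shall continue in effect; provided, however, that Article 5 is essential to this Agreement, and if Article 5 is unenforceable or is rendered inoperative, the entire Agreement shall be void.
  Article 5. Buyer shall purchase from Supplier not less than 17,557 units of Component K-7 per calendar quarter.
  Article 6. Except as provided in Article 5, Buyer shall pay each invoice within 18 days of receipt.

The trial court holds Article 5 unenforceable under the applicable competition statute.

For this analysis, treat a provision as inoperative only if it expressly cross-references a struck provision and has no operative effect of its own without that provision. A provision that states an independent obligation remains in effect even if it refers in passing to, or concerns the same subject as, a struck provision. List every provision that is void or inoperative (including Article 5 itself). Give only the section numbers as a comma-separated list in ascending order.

Article 5 is struck. No other provision's operative terms depend on Article 5. Article 4 makes Article 5 an essential term, and Article 5 is the provision held invalid; under Article 4, the entire Agreement is therefore void. No provision of the Agreement survives.

1, 2, 3, 4, 5, 6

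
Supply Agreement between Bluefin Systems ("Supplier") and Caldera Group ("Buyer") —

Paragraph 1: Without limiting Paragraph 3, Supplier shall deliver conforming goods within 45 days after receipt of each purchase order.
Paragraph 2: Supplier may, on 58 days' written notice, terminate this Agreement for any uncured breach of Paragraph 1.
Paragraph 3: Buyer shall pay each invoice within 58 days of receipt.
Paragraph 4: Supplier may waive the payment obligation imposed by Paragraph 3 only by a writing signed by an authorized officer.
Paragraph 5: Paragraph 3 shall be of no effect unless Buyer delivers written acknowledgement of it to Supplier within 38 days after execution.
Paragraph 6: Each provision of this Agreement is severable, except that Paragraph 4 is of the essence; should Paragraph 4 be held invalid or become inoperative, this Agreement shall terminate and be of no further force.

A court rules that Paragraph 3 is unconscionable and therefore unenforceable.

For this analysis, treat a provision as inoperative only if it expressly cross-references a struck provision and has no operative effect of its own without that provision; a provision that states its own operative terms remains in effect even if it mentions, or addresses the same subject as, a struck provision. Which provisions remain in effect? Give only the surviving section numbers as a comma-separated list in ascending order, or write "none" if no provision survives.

Paragraph 3 is struck. Paragraph 4 operates only by reference to Paragraph 3, so it falls with Paragraph 3. Paragraph 5 has no operative effect of its own apart from Paragraph 3 and is therefore inoperative. Paragraph 6 makes Paragraph 4 an essential term, and Paragraph 4 has been rendered inoperative by the cascade; under Paragraph 6, the entire Agreement is therefore void. No provision of the Agreement survives.

none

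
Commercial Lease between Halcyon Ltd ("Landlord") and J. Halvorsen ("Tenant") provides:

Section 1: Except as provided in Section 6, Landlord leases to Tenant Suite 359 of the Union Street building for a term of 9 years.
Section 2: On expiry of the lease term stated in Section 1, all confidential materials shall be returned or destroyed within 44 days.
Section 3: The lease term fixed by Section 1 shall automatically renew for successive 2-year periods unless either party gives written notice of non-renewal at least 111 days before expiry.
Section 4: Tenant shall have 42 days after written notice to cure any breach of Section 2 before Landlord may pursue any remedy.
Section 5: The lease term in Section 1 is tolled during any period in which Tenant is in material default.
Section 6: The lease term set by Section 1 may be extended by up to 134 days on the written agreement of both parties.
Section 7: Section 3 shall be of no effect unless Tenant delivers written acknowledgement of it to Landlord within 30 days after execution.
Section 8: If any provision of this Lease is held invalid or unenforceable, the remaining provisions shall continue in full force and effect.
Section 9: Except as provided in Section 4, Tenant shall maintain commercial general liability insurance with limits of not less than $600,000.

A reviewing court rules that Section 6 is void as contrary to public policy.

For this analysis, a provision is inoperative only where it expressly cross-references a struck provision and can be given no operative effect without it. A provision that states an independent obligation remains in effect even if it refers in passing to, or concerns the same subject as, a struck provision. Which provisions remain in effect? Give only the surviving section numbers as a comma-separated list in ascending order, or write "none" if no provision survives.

Section 6 is struck. Section 1 mentions Section 6 but its own obligation stands independently of Section 6, so Section 1 is not affected. Nothing else in the Lease is defined by reference to Section 6. Section 8 is a severability clause and preserves every provision that can still be given independent effect. That leaves Section 1, Section 2, Section 3, Section 4, Section 5, Section 7, Section 8, and Section 9 in effect.

1, 2, 3, 4, 5, 7, 8, 9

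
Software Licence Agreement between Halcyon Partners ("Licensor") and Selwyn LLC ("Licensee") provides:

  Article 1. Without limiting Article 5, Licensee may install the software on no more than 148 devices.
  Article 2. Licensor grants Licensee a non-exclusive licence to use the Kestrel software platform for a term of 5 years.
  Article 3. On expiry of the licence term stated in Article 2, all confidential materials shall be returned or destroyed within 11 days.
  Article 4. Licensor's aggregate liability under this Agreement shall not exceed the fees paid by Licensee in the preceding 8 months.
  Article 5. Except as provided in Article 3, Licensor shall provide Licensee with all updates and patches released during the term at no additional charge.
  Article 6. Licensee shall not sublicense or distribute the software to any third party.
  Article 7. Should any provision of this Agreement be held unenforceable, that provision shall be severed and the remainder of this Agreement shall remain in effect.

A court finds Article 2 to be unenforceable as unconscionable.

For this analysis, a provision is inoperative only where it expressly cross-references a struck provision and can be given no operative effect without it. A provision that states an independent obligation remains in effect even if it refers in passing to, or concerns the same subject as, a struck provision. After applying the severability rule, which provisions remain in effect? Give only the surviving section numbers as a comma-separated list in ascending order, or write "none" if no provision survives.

1, 4, 5, 6, 7

Article 2 is struck. Article 3 merely fixes the return obligation tied to Article 2; with Article 2 gone it has nothing to operate on and falls away. Article 5 mentions Article 3 but its own obligation stands independently of Article 3, so Article 5 is not affected. Article 7 is a severability clause and preserves every provision that can still be given independent effect. Article 1, Article 4, Article 5, Article 6, and Article 7 remain in effect.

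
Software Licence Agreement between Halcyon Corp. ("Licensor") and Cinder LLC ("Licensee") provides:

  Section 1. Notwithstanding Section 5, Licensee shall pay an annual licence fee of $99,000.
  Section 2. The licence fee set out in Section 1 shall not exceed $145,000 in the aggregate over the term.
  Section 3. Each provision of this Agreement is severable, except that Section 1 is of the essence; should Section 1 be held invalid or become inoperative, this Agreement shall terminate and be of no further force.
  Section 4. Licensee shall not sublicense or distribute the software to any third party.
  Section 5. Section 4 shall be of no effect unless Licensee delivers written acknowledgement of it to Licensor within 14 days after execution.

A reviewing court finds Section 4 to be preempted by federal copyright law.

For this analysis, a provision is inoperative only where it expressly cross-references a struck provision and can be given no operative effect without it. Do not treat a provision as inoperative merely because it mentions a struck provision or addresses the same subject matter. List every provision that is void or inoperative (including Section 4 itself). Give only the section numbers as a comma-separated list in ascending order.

4, 5

Section 4 is struck. Section 5 has no operative effect of its own apart from Section 4 and is therefore inoperative. Although Section 1 refers to Section 5, its operative terms do not depend on Section 5, so it remains in effect. Section 3 makes Section 1 an essential term, but Section 1 is unaffected, so the severability proviso in Section 3 preserves the remaining provisions. The provisions still in force are Section 1, Section 2, and Section 3.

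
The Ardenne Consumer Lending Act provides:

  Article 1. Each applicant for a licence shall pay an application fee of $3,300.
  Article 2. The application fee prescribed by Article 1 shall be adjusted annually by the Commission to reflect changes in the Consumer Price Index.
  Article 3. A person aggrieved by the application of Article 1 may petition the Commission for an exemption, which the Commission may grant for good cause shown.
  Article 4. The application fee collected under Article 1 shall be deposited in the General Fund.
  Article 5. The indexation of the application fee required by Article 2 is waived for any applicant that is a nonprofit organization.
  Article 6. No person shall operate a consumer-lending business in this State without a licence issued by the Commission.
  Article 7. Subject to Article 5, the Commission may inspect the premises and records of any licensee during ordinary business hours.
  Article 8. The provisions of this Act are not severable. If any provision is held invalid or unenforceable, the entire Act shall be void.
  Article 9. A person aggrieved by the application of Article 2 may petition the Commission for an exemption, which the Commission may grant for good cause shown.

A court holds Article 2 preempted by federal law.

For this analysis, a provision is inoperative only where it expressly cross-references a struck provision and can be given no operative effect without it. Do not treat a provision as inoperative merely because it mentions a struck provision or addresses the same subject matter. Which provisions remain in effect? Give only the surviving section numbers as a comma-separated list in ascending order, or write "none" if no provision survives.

Article 2 is struck. Article 5 does nothing except set the nonprofit waiver of the indexation of the application fee by reference to Article 2; with Article 2 gone it has no independent effect and is inoperative. Article 9 has no operative effect of its own apart from Article 2 and is therefore inoperative. Article 8 provides that the Act is not severable, so the invalidity of any one provision voids the entire Act. No provision of the Act survives.

none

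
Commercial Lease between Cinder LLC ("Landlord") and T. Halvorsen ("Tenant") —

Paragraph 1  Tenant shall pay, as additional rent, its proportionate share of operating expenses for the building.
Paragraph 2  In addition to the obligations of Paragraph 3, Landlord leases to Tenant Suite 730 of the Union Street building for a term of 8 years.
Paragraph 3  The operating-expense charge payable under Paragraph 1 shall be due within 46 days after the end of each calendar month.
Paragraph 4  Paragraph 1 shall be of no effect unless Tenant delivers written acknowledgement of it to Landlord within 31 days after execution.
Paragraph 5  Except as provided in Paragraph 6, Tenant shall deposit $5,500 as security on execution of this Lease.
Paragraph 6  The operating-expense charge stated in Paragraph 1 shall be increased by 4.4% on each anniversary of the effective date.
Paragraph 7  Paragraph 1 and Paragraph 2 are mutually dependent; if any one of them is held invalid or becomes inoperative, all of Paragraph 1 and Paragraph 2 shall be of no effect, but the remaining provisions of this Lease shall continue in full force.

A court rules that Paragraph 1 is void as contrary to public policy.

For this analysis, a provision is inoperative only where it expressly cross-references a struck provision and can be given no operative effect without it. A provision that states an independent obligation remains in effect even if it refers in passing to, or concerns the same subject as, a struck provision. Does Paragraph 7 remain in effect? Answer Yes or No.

Paragraph 1 is struck. The whole of Paragraph 3 is the payment deadline for the operating-expense charge, defined by reference to Paragraph 1, so Paragraph 3 cannot stand once Paragraph 1 is removed. The only function of Paragraph 4 is the acknowledgement condition for Paragraph 1, so it cannot stand once Paragraph 1 is removed. Paragraph 6 operates only by reference to Paragraph 1, so it falls with Paragraph 1. Although Paragraph 5 refers to Paragraph 6, its operative terms do not depend on Paragraph 6, so it remains in effect. Paragraph 7 declares Paragraph 1 and Paragraph 2 mutually dependent; since one of them has fallen, all of them are of no effect. That brings down Paragraph 2 as well. The remainder continues in force under Paragraph 7. That leaves Paragraph 5 and Paragraph 7 in effect. Paragraph 7 is among the surviving provisions, so the answer is yes.

Yes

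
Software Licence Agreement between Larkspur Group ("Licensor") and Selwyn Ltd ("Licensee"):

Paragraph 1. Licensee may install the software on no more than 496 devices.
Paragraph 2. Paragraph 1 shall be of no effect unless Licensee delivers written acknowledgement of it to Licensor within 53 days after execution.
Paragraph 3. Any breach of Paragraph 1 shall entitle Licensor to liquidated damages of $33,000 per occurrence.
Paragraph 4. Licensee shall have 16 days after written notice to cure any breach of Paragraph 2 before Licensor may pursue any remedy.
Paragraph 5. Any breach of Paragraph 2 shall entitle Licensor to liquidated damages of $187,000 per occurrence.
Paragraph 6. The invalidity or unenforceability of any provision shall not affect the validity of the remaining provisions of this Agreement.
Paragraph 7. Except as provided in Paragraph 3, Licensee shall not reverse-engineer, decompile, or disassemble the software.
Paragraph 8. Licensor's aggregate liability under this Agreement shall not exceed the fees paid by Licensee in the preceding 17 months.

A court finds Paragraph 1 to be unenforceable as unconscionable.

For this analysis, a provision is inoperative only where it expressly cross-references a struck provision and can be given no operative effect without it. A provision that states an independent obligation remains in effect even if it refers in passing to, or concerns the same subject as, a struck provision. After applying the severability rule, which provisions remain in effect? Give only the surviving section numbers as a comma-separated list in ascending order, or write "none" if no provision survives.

6, 7, 8

Paragraph 1 is struck. Paragraph 2 has no operative effect of its own apart from Paragraph 1 and is therefore inoperative. Paragraph 3 has no operative effect of its own apart from Paragraph 1 and is therefore inoperative. The only function of Paragraph 4 is the cure period for breach of Paragraph 2, so it cannot stand once Paragraph 2 is removed. Paragraph 5 has no operative effect of its own apart from Paragraph 2 and is therefore inoperative. Although Paragraph 7 refers to Paragraph 3, its operative terms do not depend on Paragraph 3, so it remains in effect. Paragraph 6 is a severability clause and preserves every provision that can still be given independent effect. That leaves Paragraph 6, Paragraph 7, and Paragraph 8 in effect.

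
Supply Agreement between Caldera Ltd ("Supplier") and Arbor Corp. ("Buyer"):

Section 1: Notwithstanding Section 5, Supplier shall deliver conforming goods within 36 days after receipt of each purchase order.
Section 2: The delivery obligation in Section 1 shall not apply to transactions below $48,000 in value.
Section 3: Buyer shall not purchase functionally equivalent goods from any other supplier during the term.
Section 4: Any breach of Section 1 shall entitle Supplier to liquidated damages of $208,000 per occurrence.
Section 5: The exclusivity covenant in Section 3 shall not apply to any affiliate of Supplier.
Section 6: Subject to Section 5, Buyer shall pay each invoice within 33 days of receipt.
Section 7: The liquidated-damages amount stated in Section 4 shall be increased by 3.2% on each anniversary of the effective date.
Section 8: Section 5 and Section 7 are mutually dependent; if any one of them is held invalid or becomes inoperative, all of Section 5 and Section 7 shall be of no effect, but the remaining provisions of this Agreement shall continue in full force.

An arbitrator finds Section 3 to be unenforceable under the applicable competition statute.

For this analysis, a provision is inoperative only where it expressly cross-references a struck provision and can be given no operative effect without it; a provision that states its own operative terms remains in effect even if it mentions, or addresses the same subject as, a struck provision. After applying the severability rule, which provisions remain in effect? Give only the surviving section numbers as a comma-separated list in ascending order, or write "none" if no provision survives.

Section 3 is struck. Section 5 does nothing except set the carve-out from the exclusivity covenant by reference to Section 3; with Section 3 gone it has no independent effect and is inoperative. Section 6 mentions Section 5 but its own obligation stands independently of Section 5, so Section 6 is not affected. Although Section 1 refers to Section 5, its operative terms do not depend on Section 5, so it remains in effect. Section 8 declares Section 5 and Section 7 mutually dependent; since one of them has fallen, all of them are of no effect. That brings down Section 7 as well. The remainder continues in force under Section 8. The provisions still in force are Section 1, Section 2, Section 4, Section 6, and Section 8.

1, 2, 4, 6, 8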